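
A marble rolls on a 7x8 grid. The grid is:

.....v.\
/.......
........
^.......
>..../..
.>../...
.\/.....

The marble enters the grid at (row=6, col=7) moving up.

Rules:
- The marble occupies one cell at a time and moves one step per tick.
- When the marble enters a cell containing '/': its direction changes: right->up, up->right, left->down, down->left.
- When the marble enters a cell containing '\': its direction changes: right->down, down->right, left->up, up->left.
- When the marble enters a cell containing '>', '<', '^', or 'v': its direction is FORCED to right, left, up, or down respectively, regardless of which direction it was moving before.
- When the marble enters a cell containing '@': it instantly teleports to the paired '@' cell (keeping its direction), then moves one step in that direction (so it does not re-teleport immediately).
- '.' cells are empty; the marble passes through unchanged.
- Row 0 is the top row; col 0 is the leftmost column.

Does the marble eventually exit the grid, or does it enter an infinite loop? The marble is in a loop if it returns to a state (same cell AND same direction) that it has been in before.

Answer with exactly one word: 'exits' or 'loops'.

Step 1: enter (6,7), '.' pass, move up to (5,7)
Step 2: enter (5,7), '.' pass, move up to (4,7)
Step 3: enter (4,7), '.' pass, move up to (3,7)
Step 4: enter (3,7), '.' pass, move up to (2,7)
Step 5: enter (2,7), '.' pass, move up to (1,7)
Step 6: enter (1,7), '.' pass, move up to (0,7)
Step 7: enter (0,7), '\' deflects up->left, move left to (0,6)
Step 8: enter (0,6), '.' pass, move left to (0,5)
Step 9: enter (0,5), 'v' forces left->down, move down to (1,5)
Step 10: enter (1,5), '.' pass, move down to (2,5)
Step 11: enter (2,5), '.' pass, move down to (3,5)
Step 12: enter (3,5), '.' pass, move down to (4,5)
Step 13: enter (4,5), '/' deflects down->left, move left to (4,4)
Step 14: enter (4,4), '.' pass, move left to (4,3)
Step 15: enter (4,3), '.' pass, move left to (4,2)
Step 16: enter (4,2), '.' pass, move left to (4,1)
Step 17: enter (4,1), '.' pass, move left to (4,0)
Step 18: enter (4,0), '>' forces left->right, move right to (4,1)
Step 19: enter (4,1), '.' pass, move right to (4,2)
Step 20: enter (4,2), '.' pass, move right to (4,3)
Step 21: enter (4,3), '.' pass, move right to (4,4)
Step 22: enter (4,4), '.' pass, move right to (4,5)
Step 23: enter (4,5), '/' deflects right->up, move up to (3,5)
Step 24: enter (3,5), '.' pass, move up to (2,5)
Step 25: enter (2,5), '.' pass, move up to (1,5)
Step 26: enter (1,5), '.' pass, move up to (0,5)
Step 27: enter (0,5), 'v' forces up->down, move down to (1,5)
Step 28: at (1,5) dir=down — LOOP DETECTED (seen before)

Answer: loops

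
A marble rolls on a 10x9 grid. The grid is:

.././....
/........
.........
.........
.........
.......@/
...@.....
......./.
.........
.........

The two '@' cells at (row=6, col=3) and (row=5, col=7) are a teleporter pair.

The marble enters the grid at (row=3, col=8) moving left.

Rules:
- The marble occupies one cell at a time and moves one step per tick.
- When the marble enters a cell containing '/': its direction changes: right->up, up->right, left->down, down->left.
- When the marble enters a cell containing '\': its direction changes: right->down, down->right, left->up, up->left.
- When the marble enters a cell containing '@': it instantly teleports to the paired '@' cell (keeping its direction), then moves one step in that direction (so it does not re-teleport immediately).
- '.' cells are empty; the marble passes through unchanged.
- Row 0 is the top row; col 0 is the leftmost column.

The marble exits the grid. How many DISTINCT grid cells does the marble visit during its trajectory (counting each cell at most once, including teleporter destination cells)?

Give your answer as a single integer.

Step 1: enter (3,8), '.' pass, move left to (3,7)
Step 2: enter (3,7), '.' pass, move left to (3,6)
Step 3: enter (3,6), '.' pass, move left to (3,5)
Step 4: enter (3,5), '.' pass, move left to (3,4)
Step 5: enter (3,4), '.' pass, move left to (3,3)
Step 6: enter (3,3), '.' pass, move left to (3,2)
Step 7: enter (3,2), '.' pass, move left to (3,1)
Step 8: enter (3,1), '.' pass, move left to (3,0)
Step 9: enter (3,0), '.' pass, move left to (3,-1)
Step 10: at (3,-1) — EXIT via left edge, pos 3
Distinct cells visited: 9 (path length 9)

Answer: 9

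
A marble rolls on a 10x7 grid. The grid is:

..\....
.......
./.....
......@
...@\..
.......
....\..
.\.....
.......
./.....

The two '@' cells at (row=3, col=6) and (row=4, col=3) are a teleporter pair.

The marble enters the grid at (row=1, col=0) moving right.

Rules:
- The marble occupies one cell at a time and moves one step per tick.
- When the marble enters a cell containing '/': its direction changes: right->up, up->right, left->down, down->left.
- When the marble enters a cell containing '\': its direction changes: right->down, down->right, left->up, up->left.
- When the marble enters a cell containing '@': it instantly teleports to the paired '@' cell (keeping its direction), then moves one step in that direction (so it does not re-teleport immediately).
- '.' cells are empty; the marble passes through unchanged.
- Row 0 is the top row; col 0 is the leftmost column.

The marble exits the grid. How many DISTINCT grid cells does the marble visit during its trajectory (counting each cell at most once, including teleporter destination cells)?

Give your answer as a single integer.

Answer: 7

Derivation:
Step 1: enter (1,0), '.' pass, move right to (1,1)
Step 2: enter (1,1), '.' pass, move right to (1,2)
Step 3: enter (1,2), '.' pass, move right to (1,3)
Step 4: enter (1,3), '.' pass, move right to (1,4)
Step 5: enter (1,4), '.' pass, move right to (1,5)
Step 6: enter (1,5), '.' pass, move right to (1,6)
Step 7: enter (1,6), '.' pass, move right to (1,7)
Step 8: at (1,7) — EXIT via right edge, pos 1
Distinct cells visited: 7 (path length 7)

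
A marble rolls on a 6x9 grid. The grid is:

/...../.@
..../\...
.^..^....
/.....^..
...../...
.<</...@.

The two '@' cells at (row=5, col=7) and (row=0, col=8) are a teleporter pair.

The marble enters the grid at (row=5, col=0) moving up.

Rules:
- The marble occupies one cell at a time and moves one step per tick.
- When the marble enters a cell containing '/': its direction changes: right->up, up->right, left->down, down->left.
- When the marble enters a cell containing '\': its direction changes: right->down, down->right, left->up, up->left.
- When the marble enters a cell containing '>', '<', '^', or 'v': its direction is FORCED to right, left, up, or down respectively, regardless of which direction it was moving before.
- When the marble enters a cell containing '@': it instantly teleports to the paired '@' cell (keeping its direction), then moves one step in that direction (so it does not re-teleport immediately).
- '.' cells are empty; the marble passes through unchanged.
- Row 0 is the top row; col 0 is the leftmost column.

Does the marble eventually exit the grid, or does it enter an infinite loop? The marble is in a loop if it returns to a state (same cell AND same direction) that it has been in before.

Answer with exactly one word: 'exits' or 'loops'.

Answer: exits

Derivation:
Step 1: enter (5,0), '.' pass, move up to (4,0)
Step 2: enter (4,0), '.' pass, move up to (3,0)
Step 3: enter (3,0), '/' deflects up->right, move right to (3,1)
Step 4: enter (3,1), '.' pass, move right to (3,2)
Step 5: enter (3,2), '.' pass, move right to (3,3)
Step 6: enter (3,3), '.' pass, move right to (3,4)
Step 7: enter (3,4), '.' pass, move right to (3,5)
Step 8: enter (3,5), '.' pass, move right to (3,6)
Step 9: enter (3,6), '^' forces right->up, move up to (2,6)
Step 10: enter (2,6), '.' pass, move up to (1,6)
Step 11: enter (1,6), '.' pass, move up to (0,6)
Step 12: enter (0,6), '/' deflects up->right, move right to (0,7)
Step 13: enter (0,7), '.' pass, move right to (0,8)
Step 14: enter (0,8), '@' teleport (0,8)->(5,7), also enter (5,7), move right to (5,8)
Step 15: enter (5,8), '.' pass, move right to (5,9)
Step 16: at (5,9) — EXIT via right edge, pos 5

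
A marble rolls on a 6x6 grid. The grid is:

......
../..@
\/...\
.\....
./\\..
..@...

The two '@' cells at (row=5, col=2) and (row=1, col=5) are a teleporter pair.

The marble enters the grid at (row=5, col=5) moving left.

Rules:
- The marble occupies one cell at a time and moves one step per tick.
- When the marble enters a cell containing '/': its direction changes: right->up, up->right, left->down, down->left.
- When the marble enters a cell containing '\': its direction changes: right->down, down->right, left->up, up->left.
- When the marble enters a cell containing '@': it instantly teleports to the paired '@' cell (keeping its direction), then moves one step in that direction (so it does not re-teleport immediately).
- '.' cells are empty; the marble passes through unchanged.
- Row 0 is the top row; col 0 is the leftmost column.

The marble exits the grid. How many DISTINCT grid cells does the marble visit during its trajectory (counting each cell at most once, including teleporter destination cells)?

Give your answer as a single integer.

Answer: 12

Derivation:
Step 1: enter (5,5), '.' pass, move left to (5,4)
Step 2: enter (5,4), '.' pass, move left to (5,3)
Step 3: enter (5,3), '.' pass, move left to (5,2)
Step 4: enter (5,2), '@' teleport (5,2)->(1,5), also enter (1,5), move left to (1,4)
Step 5: enter (1,4), '.' pass, move left to (1,3)
Step 6: enter (1,3), '.' pass, move left to (1,2)
Step 7: enter (1,2), '/' deflects left->down, move down to (2,2)
Step 8: enter (2,2), '.' pass, move down to (3,2)
Step 9: enter (3,2), '.' pass, move down to (4,2)
Step 10: enter (4,2), '\' deflects down->right, move right to (4,3)
Step 11: enter (4,3), '\' deflects right->down, move down to (5,3)
Step 12: enter (5,3), '.' pass, move down to (6,3)
Step 13: at (6,3) — EXIT via bottom edge, pos 3
Distinct cells visited: 12 (path length 13)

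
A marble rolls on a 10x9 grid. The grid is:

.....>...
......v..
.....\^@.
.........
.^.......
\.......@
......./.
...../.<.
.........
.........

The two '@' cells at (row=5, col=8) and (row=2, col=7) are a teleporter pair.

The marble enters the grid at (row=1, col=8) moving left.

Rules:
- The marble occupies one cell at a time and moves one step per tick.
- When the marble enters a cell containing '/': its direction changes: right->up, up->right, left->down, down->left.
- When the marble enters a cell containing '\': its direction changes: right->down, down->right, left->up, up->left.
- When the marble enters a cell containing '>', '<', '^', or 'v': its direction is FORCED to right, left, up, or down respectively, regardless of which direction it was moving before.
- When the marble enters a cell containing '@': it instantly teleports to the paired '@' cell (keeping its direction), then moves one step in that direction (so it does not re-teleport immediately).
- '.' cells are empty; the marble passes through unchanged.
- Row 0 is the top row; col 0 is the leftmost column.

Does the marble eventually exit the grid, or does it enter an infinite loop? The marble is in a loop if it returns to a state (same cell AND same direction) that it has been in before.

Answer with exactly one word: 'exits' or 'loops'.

Step 1: enter (1,8), '.' pass, move left to (1,7)
Step 2: enter (1,7), '.' pass, move left to (1,6)
Step 3: enter (1,6), 'v' forces left->down, move down to (2,6)
Step 4: enter (2,6), '^' forces down->up, move up to (1,6)
Step 5: enter (1,6), 'v' forces up->down, move down to (2,6)
Step 6: at (2,6) dir=down — LOOP DETECTED (seen before)

Answer: loops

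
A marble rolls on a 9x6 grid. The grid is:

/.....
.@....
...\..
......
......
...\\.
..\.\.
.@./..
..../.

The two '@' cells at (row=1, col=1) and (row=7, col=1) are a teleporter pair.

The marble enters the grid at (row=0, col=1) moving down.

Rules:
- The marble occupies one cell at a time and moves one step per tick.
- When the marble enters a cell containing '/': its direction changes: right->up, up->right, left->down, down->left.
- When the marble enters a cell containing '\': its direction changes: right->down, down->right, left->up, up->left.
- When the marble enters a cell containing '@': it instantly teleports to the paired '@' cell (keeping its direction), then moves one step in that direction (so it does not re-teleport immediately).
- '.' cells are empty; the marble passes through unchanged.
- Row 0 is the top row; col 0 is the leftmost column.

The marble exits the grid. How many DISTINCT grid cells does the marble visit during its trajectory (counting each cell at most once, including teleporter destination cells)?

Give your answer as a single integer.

Answer: 4

Derivation:
Step 1: enter (0,1), '.' pass, move down to (1,1)
Step 2: enter (1,1), '@' teleport (1,1)->(7,1), also enter (7,1), move down to (8,1)
Step 3: enter (8,1), '.' pass, move down to (9,1)
Step 4: at (9,1) — EXIT via bottom edge, pos 1
Distinct cells visited: 4 (path length 4)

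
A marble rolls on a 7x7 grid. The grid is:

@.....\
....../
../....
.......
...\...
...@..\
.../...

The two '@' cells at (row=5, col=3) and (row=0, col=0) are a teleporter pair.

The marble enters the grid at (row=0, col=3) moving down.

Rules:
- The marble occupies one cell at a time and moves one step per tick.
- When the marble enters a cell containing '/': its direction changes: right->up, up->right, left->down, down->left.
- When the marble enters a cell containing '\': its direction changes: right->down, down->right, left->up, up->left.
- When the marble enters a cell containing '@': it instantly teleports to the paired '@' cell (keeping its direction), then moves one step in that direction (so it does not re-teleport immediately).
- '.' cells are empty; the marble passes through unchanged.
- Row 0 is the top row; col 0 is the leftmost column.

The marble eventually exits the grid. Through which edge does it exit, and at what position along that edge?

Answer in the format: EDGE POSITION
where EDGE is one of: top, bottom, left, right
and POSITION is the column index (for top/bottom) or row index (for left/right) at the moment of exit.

Step 1: enter (0,3), '.' pass, move down to (1,3)
Step 2: enter (1,3), '.' pass, move down to (2,3)
Step 3: enter (2,3), '.' pass, move down to (3,3)
Step 4: enter (3,3), '.' pass, move down to (4,3)
Step 5: enter (4,3), '\' deflects down->right, move right to (4,4)
Step 6: enter (4,4), '.' pass, move right to (4,5)
Step 7: enter (4,5), '.' pass, move right to (4,6)
Step 8: enter (4,6), '.' pass, move right to (4,7)
Step 9: at (4,7) — EXIT via right edge, pos 4

Answer: right 4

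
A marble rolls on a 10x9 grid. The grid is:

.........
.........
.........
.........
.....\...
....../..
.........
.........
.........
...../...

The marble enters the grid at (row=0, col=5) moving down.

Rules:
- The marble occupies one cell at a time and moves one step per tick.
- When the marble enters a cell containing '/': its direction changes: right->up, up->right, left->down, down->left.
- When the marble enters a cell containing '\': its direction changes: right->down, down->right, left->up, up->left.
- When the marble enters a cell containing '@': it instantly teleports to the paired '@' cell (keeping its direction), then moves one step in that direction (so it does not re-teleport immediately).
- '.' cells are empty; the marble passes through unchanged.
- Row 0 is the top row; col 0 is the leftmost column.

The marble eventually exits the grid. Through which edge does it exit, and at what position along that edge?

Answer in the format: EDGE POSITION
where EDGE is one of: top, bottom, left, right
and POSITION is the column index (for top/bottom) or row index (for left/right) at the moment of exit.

Step 1: enter (0,5), '.' pass, move down to (1,5)
Step 2: enter (1,5), '.' pass, move down to (2,5)
Step 3: enter (2,5), '.' pass, move down to (3,5)
Step 4: enter (3,5), '.' pass, move down to (4,5)
Step 5: enter (4,5), '\' deflects down->right, move right to (4,6)
Step 6: enter (4,6), '.' pass, move right to (4,7)
Step 7: enter (4,7), '.' pass, move right to (4,8)
Step 8: enter (4,8), '.' pass, move right to (4,9)
Step 9: at (4,9) — EXIT via right edge, pos 4

Answer: right 4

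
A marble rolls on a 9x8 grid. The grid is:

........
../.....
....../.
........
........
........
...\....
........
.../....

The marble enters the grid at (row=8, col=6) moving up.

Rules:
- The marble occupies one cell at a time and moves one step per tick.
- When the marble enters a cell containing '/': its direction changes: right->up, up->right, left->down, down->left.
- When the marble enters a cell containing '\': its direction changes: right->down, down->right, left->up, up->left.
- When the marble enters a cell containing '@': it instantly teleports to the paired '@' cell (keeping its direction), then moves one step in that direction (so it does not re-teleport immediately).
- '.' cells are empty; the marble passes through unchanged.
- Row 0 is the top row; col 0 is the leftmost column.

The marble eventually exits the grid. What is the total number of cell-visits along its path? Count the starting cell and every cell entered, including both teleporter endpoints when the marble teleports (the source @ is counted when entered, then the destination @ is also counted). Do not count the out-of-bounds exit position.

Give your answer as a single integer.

Answer: 8

Derivation:
Step 1: enter (8,6), '.' pass, move up to (7,6)
Step 2: enter (7,6), '.' pass, move up to (6,6)
Step 3: enter (6,6), '.' pass, move up to (5,6)
Step 4: enter (5,6), '.' pass, move up to (4,6)
Step 5: enter (4,6), '.' pass, move up to (3,6)
Step 6: enter (3,6), '.' pass, move up to (2,6)
Step 7: enter (2,6), '/' deflects up->right, move right to (2,7)
Step 8: enter (2,7), '.' pass, move right to (2,8)
Step 9: at (2,8) — EXIT via right edge, pos 2
Path length (cell visits): 8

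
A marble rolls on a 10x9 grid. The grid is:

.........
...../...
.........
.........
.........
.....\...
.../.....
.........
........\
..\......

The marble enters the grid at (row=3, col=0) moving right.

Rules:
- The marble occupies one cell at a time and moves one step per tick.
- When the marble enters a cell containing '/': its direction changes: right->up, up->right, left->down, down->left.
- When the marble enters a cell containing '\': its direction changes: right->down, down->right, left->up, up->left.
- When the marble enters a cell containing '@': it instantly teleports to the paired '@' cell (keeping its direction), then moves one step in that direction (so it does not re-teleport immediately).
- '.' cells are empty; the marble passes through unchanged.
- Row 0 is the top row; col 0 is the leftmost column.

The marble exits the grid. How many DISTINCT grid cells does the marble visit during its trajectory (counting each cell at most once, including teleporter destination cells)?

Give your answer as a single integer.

Answer: 9

Derivation:
Step 1: enter (3,0), '.' pass, move right to (3,1)
Step 2: enter (3,1), '.' pass, move right to (3,2)
Step 3: enter (3,2), '.' pass, move right to (3,3)
Step 4: enter (3,3), '.' pass, move right to (3,4)
Step 5: enter (3,4), '.' pass, move right to (3,5)
Step 6: enter (3,5), '.' pass, move right to (3,6)
Step 7: enter (3,6), '.' pass, move right to (3,7)
Step 8: enter (3,7), '.' pass, move right to (3,8)
Step 9: enter (3,8), '.' pass, move right to (3,9)
Step 10: at (3,9) — EXIT via right edge, pos 3
Distinct cells visited: 9 (path length 9)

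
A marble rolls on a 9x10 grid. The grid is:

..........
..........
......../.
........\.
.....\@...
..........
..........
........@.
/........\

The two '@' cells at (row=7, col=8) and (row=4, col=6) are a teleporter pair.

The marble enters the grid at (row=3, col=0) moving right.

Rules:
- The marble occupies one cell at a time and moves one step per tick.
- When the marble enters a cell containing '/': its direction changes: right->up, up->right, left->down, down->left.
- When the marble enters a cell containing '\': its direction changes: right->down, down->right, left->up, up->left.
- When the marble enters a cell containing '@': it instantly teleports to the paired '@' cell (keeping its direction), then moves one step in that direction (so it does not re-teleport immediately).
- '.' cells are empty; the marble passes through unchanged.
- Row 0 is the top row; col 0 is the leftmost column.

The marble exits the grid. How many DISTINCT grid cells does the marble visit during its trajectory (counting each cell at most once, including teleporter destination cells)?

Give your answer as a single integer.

Step 1: enter (3,0), '.' pass, move right to (3,1)
Step 2: enter (3,1), '.' pass, move right to (3,2)
Step 3: enter (3,2), '.' pass, move right to (3,3)
Step 4: enter (3,3), '.' pass, move right to (3,4)
Step 5: enter (3,4), '.' pass, move right to (3,5)
Step 6: enter (3,5), '.' pass, move right to (3,6)
Step 7: enter (3,6), '.' pass, move right to (3,7)
Step 8: enter (3,7), '.' pass, move right to (3,8)
Step 9: enter (3,8), '\' deflects right->down, move down to (4,8)
Step 10: enter (4,8), '.' pass, move down to (5,8)
Step 11: enter (5,8), '.' pass, move down to (6,8)
Step 12: enter (6,8), '.' pass, move down to (7,8)
Step 13: enter (7,8), '@' teleport (7,8)->(4,6), also enter (4,6), move down to (5,6)
Step 14: enter (5,6), '.' pass, move down to (6,6)
Step 15: enter (6,6), '.' pass, move down to (7,6)
Step 16: enter (7,6), '.' pass, move down to (8,6)
Step 17: enter (8,6), '.' pass, move down to (9,6)
Step 18: at (9,6) — EXIT via bottom edge, pos 6
Distinct cells visited: 18 (path length 18)

Answer: 18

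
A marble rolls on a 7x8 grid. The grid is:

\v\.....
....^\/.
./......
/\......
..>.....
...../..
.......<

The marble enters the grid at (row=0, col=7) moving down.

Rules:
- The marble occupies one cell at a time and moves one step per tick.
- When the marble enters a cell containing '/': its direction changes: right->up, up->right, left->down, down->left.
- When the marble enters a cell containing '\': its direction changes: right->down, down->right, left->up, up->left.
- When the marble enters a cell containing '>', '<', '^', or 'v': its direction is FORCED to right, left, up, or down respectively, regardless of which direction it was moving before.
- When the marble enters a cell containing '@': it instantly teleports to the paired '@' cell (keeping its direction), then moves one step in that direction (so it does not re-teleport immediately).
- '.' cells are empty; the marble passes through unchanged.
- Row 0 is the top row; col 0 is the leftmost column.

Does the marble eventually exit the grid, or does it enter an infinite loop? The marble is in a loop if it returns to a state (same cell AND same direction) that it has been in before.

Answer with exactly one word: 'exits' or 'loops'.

Step 1: enter (0,7), '.' pass, move down to (1,7)
Step 2: enter (1,7), '.' pass, move down to (2,7)
Step 3: enter (2,7), '.' pass, move down to (3,7)
Step 4: enter (3,7), '.' pass, move down to (4,7)
Step 5: enter (4,7), '.' pass, move down to (5,7)
Step 6: enter (5,7), '.' pass, move down to (6,7)
Step 7: enter (6,7), '<' forces down->left, move left to (6,6)
Step 8: enter (6,6), '.' pass, move left to (6,5)
Step 9: enter (6,5), '.' pass, move left to (6,4)
Step 10: enter (6,4), '.' pass, move left to (6,3)
Step 11: enter (6,3), '.' pass, move left to (6,2)
Step 12: enter (6,2), '.' pass, move left to (6,1)
Step 13: enter (6,1), '.' pass, move left to (6,0)
Step 14: enter (6,0), '.' pass, move left to (6,-1)
Step 15: at (6,-1) — EXIT via left edge, pos 6

Answer: exits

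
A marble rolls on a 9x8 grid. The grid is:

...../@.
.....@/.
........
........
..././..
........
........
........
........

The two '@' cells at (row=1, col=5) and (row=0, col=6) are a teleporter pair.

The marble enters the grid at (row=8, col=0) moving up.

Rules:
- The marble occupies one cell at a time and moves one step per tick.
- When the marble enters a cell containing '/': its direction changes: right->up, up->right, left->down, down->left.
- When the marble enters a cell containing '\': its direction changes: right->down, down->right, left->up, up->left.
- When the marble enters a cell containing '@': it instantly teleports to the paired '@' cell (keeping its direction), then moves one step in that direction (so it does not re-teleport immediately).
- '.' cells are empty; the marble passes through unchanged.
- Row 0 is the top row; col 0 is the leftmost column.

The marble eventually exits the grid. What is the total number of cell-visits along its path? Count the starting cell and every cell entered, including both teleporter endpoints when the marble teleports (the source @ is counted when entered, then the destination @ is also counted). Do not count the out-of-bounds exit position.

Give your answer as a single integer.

Step 1: enter (8,0), '.' pass, move up to (7,0)
Step 2: enter (7,0), '.' pass, move up to (6,0)
Step 3: enter (6,0), '.' pass, move up to (5,0)
Step 4: enter (5,0), '.' pass, move up to (4,0)
Step 5: enter (4,0), '.' pass, move up to (3,0)
Step 6: enter (3,0), '.' pass, move up to (2,0)
Step 7: enter (2,0), '.' pass, move up to (1,0)
Step 8: enter (1,0), '.' pass, move up to (0,0)
Step 9: enter (0,0), '.' pass, move up to (-1,0)
Step 10: at (-1,0) — EXIT via top edge, pos 0
Path length (cell visits): 9

Answer: 9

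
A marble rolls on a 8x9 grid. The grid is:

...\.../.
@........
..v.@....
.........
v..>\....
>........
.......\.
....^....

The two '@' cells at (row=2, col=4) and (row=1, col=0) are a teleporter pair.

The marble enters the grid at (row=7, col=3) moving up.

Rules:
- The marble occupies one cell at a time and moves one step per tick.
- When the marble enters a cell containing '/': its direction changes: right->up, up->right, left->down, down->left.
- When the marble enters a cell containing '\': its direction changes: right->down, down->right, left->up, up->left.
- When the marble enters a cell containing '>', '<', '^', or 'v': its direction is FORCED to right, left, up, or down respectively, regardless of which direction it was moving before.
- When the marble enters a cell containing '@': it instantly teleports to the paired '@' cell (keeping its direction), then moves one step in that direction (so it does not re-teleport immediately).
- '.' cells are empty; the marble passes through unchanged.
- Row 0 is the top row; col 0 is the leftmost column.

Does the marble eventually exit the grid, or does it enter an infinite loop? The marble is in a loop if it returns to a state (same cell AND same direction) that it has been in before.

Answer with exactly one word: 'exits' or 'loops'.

Step 1: enter (7,3), '.' pass, move up to (6,3)
Step 2: enter (6,3), '.' pass, move up to (5,3)
Step 3: enter (5,3), '.' pass, move up to (4,3)
Step 4: enter (4,3), '>' forces up->right, move right to (4,4)
Step 5: enter (4,4), '\' deflects right->down, move down to (5,4)
Step 6: enter (5,4), '.' pass, move down to (6,4)
Step 7: enter (6,4), '.' pass, move down to (7,4)
Step 8: enter (7,4), '^' forces down->up, move up to (6,4)
Step 9: enter (6,4), '.' pass, move up to (5,4)
Step 10: enter (5,4), '.' pass, move up to (4,4)
Step 11: enter (4,4), '\' deflects up->left, move left to (4,3)
Step 12: enter (4,3), '>' forces left->right, move right to (4,4)
Step 13: at (4,4) dir=right — LOOP DETECTED (seen before)

Answer: loops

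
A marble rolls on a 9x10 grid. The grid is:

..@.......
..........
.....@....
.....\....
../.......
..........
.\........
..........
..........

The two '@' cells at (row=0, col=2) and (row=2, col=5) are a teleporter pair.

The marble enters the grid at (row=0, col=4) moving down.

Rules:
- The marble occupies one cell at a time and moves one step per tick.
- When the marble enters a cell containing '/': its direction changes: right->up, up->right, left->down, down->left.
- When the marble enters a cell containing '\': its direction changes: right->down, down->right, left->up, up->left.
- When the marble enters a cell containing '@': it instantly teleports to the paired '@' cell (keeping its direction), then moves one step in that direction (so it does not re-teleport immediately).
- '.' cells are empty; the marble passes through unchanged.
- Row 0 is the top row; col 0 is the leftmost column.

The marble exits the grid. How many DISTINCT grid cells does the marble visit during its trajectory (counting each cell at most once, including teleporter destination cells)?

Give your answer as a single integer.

Step 1: enter (0,4), '.' pass, move down to (1,4)
Step 2: enter (1,4), '.' pass, move down to (2,4)
Step 3: enter (2,4), '.' pass, move down to (3,4)
Step 4: enter (3,4), '.' pass, move down to (4,4)
Step 5: enter (4,4), '.' pass, move down to (5,4)
Step 6: enter (5,4), '.' pass, move down to (6,4)
Step 7: enter (6,4), '.' pass, move down to (7,4)
Step 8: enter (7,4), '.' pass, move down to (8,4)
Step 9: enter (8,4), '.' pass, move down to (9,4)
Step 10: at (9,4) — EXIT via bottom edge, pos 4
Distinct cells visited: 9 (path length 9)

Answer: 9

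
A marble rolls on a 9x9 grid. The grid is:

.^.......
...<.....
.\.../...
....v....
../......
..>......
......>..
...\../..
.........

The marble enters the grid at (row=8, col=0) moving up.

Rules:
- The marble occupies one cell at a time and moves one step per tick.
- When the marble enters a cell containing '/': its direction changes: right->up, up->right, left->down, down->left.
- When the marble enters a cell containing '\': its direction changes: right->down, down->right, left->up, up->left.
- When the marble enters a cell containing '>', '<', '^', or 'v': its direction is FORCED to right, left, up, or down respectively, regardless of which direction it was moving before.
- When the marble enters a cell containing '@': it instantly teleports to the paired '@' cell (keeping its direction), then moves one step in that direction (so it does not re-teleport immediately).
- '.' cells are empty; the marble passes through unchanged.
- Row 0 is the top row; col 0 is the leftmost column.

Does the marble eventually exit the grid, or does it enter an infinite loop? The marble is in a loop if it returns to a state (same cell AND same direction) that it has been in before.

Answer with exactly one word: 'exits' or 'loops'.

Step 1: enter (8,0), '.' pass, move up to (7,0)
Step 2: enter (7,0), '.' pass, move up to (6,0)
Step 3: enter (6,0), '.' pass, move up to (5,0)
Step 4: enter (5,0), '.' pass, move up to (4,0)
Step 5: enter (4,0), '.' pass, move up to (3,0)
Step 6: enter (3,0), '.' pass, move up to (2,0)
Step 7: enter (2,0), '.' pass, move up to (1,0)
Step 8: enter (1,0), '.' pass, move up to (0,0)
Step 9: enter (0,0), '.' pass, move up to (-1,0)
Step 10: at (-1,0) — EXIT via top edge, pos 0

Answer: exits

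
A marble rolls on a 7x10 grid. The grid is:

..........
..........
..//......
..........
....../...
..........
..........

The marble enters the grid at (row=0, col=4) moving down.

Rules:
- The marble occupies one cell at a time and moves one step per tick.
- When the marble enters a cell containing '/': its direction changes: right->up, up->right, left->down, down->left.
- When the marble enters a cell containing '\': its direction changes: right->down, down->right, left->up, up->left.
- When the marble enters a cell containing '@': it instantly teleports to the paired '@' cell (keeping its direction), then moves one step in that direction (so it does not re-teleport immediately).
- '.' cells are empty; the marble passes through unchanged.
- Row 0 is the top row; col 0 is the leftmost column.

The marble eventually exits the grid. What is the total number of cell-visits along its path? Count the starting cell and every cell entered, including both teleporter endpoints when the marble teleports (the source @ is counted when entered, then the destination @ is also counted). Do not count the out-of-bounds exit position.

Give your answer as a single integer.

Answer: 7

Derivation:
Step 1: enter (0,4), '.' pass, move down to (1,4)
Step 2: enter (1,4), '.' pass, move down to (2,4)
Step 3: enter (2,4), '.' pass, move down to (3,4)
Step 4: enter (3,4), '.' pass, move down to (4,4)
Step 5: enter (4,4), '.' pass, move down to (5,4)
Step 6: enter (5,4), '.' pass, move down to (6,4)
Step 7: enter (6,4), '.' pass, move down to (7,4)
Step 8: at (7,4) — EXIT via bottom edge, pos 4
Path length (cell visits): 7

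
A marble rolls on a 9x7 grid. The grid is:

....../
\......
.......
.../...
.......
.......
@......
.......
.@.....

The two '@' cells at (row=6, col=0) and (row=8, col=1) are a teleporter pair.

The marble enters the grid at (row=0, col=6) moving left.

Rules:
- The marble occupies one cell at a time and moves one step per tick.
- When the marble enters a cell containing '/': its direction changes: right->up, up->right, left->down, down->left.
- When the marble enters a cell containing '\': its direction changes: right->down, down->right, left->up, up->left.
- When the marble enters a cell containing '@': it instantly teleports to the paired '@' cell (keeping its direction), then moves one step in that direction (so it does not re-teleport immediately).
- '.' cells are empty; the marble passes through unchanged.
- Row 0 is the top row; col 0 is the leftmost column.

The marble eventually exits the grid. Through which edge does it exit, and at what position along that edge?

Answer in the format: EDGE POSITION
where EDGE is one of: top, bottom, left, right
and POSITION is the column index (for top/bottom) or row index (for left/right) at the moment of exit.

Answer: bottom 6

Derivation:
Step 1: enter (0,6), '/' deflects left->down, move down to (1,6)
Step 2: enter (1,6), '.' pass, move down to (2,6)
Step 3: enter (2,6), '.' pass, move down to (3,6)
Step 4: enter (3,6), '.' pass, move down to (4,6)
Step 5: enter (4,6), '.' pass, move down to (5,6)
Step 6: enter (5,6), '.' pass, move down to (6,6)
Step 7: enter (6,6), '.' pass, move down to (7,6)
Step 8: enter (7,6), '.' pass, move down to (8,6)
Step 9: enter (8,6), '.' pass, move down to (9,6)
Step 10: at (9,6) — EXIT via bottom edge, pos 6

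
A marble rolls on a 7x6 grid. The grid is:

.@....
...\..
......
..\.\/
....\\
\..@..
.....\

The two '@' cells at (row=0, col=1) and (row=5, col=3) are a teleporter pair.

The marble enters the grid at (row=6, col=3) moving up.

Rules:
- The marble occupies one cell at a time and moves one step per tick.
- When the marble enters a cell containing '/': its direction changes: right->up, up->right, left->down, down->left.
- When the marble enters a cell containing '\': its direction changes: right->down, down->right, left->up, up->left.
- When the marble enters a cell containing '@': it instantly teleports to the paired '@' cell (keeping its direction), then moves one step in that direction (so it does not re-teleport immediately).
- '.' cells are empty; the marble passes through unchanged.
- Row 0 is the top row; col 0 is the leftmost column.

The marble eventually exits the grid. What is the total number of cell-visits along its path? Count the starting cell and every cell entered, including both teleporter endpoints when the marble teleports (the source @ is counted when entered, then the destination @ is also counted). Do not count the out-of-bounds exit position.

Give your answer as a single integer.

Answer: 3

Derivation:
Step 1: enter (6,3), '.' pass, move up to (5,3)
Step 2: enter (5,3), '@' teleport (5,3)->(0,1), also enter (0,1), move up to (-1,1)
Step 3: at (-1,1) — EXIT via top edge, pos 1
Path length (cell visits): 3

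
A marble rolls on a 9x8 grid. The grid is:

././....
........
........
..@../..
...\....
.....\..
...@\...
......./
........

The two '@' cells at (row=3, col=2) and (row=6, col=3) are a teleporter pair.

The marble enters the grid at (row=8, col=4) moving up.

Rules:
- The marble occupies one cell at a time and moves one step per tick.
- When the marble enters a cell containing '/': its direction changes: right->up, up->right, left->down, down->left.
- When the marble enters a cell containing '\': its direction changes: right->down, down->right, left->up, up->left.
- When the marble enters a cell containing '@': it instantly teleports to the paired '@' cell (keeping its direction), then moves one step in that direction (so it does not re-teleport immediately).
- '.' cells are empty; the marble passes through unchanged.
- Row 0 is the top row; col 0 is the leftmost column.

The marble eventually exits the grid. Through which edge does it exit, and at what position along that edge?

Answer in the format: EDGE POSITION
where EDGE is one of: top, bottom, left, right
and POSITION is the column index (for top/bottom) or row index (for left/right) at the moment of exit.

Step 1: enter (8,4), '.' pass, move up to (7,4)
Step 2: enter (7,4), '.' pass, move up to (6,4)
Step 3: enter (6,4), '\' deflects up->left, move left to (6,3)
Step 4: enter (6,3), '@' teleport (6,3)->(3,2), also enter (3,2), move left to (3,1)
Step 5: enter (3,1), '.' pass, move left to (3,0)
Step 6: enter (3,0), '.' pass, move left to (3,-1)
Step 7: at (3,-1) — EXIT via left edge, pos 3

Answer: left 3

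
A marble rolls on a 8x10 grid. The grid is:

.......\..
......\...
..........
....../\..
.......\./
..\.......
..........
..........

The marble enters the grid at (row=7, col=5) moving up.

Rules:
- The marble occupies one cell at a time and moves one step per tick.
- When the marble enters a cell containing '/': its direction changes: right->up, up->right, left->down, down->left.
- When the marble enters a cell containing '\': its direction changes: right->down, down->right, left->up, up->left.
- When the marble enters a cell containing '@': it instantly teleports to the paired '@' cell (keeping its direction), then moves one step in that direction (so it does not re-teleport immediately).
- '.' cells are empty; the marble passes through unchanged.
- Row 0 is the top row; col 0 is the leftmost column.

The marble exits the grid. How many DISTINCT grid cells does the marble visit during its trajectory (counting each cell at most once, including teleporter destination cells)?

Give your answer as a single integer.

Step 1: enter (7,5), '.' pass, move up to (6,5)
Step 2: enter (6,5), '.' pass, move up to (5,5)
Step 3: enter (5,5), '.' pass, move up to (4,5)
Step 4: enter (4,5), '.' pass, move up to (3,5)
Step 5: enter (3,5), '.' pass, move up to (2,5)
Step 6: enter (2,5), '.' pass, move up to (1,5)
Step 7: enter (1,5), '.' pass, move up to (0,5)
Step 8: enter (0,5), '.' pass, move up to (-1,5)
Step 9: at (-1,5) — EXIT via top edge, pos 5
Distinct cells visited: 8 (path length 8)

Answer: 8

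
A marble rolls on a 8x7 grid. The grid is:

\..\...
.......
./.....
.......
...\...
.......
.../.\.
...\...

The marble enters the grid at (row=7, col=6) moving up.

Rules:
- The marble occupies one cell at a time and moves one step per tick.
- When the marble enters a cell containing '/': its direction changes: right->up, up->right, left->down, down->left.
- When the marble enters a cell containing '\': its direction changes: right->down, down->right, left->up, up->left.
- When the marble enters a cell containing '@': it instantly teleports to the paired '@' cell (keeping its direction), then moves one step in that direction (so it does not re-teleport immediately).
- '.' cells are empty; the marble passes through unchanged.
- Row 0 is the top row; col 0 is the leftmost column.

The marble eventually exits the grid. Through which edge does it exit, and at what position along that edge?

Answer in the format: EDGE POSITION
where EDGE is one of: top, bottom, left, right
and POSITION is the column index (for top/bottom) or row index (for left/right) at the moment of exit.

Step 1: enter (7,6), '.' pass, move up to (6,6)
Step 2: enter (6,6), '.' pass, move up to (5,6)
Step 3: enter (5,6), '.' pass, move up to (4,6)
Step 4: enter (4,6), '.' pass, move up to (3,6)
Step 5: enter (3,6), '.' pass, move up to (2,6)
Step 6: enter (2,6), '.' pass, move up to (1,6)
Step 7: enter (1,6), '.' pass, move up to (0,6)
Step 8: enter (0,6), '.' pass, move up to (-1,6)
Step 9: at (-1,6) — EXIT via top edge, pos 6

Answer: top 6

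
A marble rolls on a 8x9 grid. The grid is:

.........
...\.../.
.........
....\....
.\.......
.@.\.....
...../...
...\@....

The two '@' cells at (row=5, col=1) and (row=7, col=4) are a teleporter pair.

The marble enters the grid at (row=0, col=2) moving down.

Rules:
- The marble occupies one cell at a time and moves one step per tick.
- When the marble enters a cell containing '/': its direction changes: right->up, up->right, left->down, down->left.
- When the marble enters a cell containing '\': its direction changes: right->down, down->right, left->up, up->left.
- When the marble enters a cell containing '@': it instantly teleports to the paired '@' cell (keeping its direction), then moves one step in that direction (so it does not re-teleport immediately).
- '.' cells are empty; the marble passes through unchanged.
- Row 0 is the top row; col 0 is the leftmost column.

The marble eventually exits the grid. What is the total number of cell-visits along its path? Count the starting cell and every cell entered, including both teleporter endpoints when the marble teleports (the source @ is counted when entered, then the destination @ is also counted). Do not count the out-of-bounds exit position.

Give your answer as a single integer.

Step 1: enter (0,2), '.' pass, move down to (1,2)
Step 2: enter (1,2), '.' pass, move down to (2,2)
Step 3: enter (2,2), '.' pass, move down to (3,2)
Step 4: enter (3,2), '.' pass, move down to (4,2)
Step 5: enter (4,2), '.' pass, move down to (5,2)
Step 6: enter (5,2), '.' pass, move down to (6,2)
Step 7: enter (6,2), '.' pass, move down to (7,2)
Step 8: enter (7,2), '.' pass, move down to (8,2)
Step 9: at (8,2) — EXIT via bottom edge, pos 2
Path length (cell visits): 8

Answer: 8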